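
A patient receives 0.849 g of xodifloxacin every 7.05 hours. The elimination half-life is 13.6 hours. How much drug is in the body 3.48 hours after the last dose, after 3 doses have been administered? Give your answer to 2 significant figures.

The 3 doses were given 17.58, 10.53, 3.48 hours ago.
Total = 0.849·(1/2)^(17.58/13.6) + 0.849·(1/2)^(10.53/13.6) + 0.849·(1/2)^(3.48/13.6)
      = 0.34656 + 0.4964 + 0.71102 ≈ 1.554 g.

1.6 g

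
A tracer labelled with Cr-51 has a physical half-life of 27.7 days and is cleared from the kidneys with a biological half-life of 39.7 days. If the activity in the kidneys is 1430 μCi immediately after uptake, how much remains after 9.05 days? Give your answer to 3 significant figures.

1/t_eff = 1/t_phys + 1/t_biol = 1/27.7 + 1/39.7 = 0.06129 per day.
t_eff = 27.7 × 39.7 / (27.7 + 39.7) ≈ 16.316 days.
Remaining = 1430 × (1/2)^(9.05/16.316) = 1430 × (1/2)^0.55467 ≈ 973.56 μCi.

974 μCi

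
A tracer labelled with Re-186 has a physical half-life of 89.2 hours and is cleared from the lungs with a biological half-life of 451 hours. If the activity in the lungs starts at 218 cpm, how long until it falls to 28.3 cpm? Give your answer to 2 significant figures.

1/t_eff = 1/t_phys + 1/t_biol = 1/89.2 + 1/451 = 0.013428 per hour.
t_eff = 89.2 × 451 / (89.2 + 451) ≈ 74.471 hours.
n = log₂(218/28.3) ≈ 2.9455; t = 2.9455 × 74.471 ≈ 219.35 hours.

220 hours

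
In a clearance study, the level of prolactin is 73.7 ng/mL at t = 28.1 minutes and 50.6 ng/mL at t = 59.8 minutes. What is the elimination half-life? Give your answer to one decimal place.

58.4 minutes

Over Δt = 59.8 − 28.1 = 31.7 minutes, the level fell by a factor of 73.7/50.6 ≈ 1.4565.
n = log₂(1.4565) ≈ 0.54253 half-lives, so t½ = 31.7/0.54253 ≈ 58.43 minutes.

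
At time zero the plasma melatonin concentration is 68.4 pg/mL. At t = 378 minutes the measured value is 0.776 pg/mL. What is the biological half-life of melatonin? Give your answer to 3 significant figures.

58.5 minutes

A/A₀ = 0.776/68.4 ≈ 0.011345.
n = log₂(88.144) ≈ 6.4618 half-lives elapsed in 378 minutes.
t½ = 378/6.4618 ≈ 58.498 minutes.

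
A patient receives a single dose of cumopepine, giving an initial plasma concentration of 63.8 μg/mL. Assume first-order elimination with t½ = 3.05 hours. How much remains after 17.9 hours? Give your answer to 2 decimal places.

1.09 μg/mL

Number of half-lives: n = 17.9/3.05 ≈ 5.8689.
Remaining = 63.8 × (1/2)^5.8689 = 63.8 × 0.017112 ≈ 1.0917 μg/mL.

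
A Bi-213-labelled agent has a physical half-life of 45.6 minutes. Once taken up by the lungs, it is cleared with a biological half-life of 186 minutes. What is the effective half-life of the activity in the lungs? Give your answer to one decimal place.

36.6 minutes

1/t_eff = 1/t_phys + 1/t_biol = 1/45.6 + 1/186 = 0.027306 per minute.
t_eff = 45.6 × 186 / (45.6 + 186) ≈ 36.622 minutes.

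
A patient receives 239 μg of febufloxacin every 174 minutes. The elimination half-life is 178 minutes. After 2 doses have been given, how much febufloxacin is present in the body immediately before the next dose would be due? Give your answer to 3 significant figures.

183 μg

The 2 doses were given 348, 174 minutes ago.
Total = 239·(1/2)^(348/178) + 239·(1/2)^(174/178)
      = 61.641 + 121.38 ≈ 183.02 μg.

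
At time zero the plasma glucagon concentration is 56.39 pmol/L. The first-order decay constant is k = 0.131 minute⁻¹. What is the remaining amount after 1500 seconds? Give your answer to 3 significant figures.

2.13 pmol/L

t½ = ln 2 / k = 0.69315 / 0.131 ≈ 5.2912 minutes.
Convert the elapsed time: 1500 seconds = 25 minutes.
Number of half-lives: n = 25/5.2912 ≈ 4.7248.
Remaining = 56.39 × (1/2)^4.7248 = 56.39 × 0.037817 ≈ 2.1325 pmol/L.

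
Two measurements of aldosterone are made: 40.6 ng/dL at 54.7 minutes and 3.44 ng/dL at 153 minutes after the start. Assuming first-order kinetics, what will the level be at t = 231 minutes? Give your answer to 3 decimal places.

Over Δt = 153 − 54.7 = 98.3 minutes, the level fell by a factor of 40.6/3.44 ≈ 11.802.
n = log₂(11.802) ≈ 3.561 half-lives, so t½ = 98.3/3.561 ≈ 27.605 minutes.
From t = 153 to t = 231: 3.44 × (1/2)^((231−153)/27.605) ≈ 0.48525 ng/dL.

0.485 ng/dL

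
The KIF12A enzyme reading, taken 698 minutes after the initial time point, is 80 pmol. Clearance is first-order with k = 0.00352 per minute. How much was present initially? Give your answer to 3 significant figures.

934 pmol

t½ = ln 2 / k = 0.69315 / 0.00352 ≈ 196.92 minutes.
Number of half-lives elapsed: n = 698/196.92 ≈ 3.5446.
A₀ = A × 2^n = 80 × 2^3.5446 = 80 × 11.669 ≈ 933.54 pmol.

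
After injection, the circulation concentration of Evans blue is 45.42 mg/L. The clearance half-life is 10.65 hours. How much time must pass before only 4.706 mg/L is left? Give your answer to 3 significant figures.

Fraction remaining = 4.706/45.42 ≈ 0.10361.
n = log₂(45.42/4.706) = ln(9.6515)/ln 2 ≈ 3.2708 half-lives.
t = n × t½ = 3.2708 × 10.65 ≈ 34.834 hours.

34.8 hours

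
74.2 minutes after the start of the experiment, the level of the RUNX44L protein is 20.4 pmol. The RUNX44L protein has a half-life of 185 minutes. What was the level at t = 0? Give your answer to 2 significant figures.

Number of half-lives elapsed: n = 74.2/185 ≈ 0.40108.
A₀ = A × 2^n = 20.4 × 2^0.40108 = 20.4 × 1.3205 ≈ 26.938 pmol.

27 pmol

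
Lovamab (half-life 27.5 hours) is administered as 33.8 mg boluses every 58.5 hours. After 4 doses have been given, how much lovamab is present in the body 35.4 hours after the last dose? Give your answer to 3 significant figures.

The 4 doses were given 210.9, 152.4, 93.9, 35.4 hours ago.
Total = 33.8·(1/2)^(210.9/27.5) + 33.8·(1/2)^(152.4/27.5) + 33.8·(1/2)^(93.9/27.5) + 33.8·(1/2)^(35.4/27.5)
      = 0.16607 + 0.72554 + 3.1698 + 13.849 ≈ 17.91 mg.

17.9 mg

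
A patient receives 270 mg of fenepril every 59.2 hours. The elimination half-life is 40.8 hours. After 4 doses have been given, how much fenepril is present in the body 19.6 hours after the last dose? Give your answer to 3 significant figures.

The 4 doses were given 197.2, 138, 78.8, 19.6 hours ago.
Total = 270·(1/2)^(197.2/40.8) + 270·(1/2)^(138/40.8) + 270·(1/2)^(78.8/40.8) + 270·(1/2)^(19.6/40.8)
      = 9.4708 + 25.893 + 70.788 + 193.53 ≈ 299.68 mg.

300 mg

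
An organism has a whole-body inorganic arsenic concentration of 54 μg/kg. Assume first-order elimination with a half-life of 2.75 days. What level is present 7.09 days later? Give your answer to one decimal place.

Number of half-lives: n = 7.09/2.75 ≈ 2.5782.
Remaining = 54 × (1/2)^2.5782 = 54 × 0.16745 ≈ 9.0424 μg/kg.

9.0 μg/kg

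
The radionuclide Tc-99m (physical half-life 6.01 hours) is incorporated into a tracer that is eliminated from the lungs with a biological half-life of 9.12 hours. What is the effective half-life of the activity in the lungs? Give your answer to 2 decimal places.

1/t_eff = 1/t_phys + 1/t_biol = 1/6.01 + 1/9.12 = 0.27604 per hour.
t_eff = 6.01 × 9.12 / (6.01 + 9.12) ≈ 3.6227 hours.

3.62 hours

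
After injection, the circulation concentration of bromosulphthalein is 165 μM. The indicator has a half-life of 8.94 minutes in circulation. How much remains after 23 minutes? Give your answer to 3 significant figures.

Number of half-lives: n = 23/8.94 ≈ 2.5727.
Remaining = 165 × (1/2)^2.5727 = 165 × 0.16809 ≈ 27.735 μM.

27.7 μM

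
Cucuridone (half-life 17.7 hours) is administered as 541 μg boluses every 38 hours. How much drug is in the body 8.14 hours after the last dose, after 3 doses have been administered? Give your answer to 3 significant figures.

502 μg

The 3 doses were given 84.14, 46.14, 8.14 hours ago.
Total = 541·(1/2)^(84.14/17.7) + 541·(1/2)^(46.14/17.7) + 541·(1/2)^(8.14/17.7)
      = 20.054 + 88.813 + 393.33 ≈ 502.2 μg.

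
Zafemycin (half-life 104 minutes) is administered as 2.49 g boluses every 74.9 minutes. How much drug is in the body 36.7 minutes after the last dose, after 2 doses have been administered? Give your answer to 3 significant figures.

The 2 doses were given 111.6, 36.7 minutes ago.
Total = 2.49·(1/2)^(111.6/104) + 2.49·(1/2)^(36.7/104)
      = 1.1835 + 1.9497 ≈ 3.1332 g.

3.13 g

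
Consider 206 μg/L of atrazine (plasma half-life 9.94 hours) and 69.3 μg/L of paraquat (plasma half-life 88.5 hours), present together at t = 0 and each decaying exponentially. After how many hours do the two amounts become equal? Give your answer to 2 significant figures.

18 hours

Set 206·(1/2)^(t/9.94) = 69.3·(1/2)^(t/88.5).
Taking log₂: log₂(206/69.3) = t·(1/9.94 − 1/88.5).
log₂(2.9726) = 1.5717; 1/9.94 − 1/88.5 = 0.089304.
t = 1.5717 / 0.089304 ≈ 17.6 hours.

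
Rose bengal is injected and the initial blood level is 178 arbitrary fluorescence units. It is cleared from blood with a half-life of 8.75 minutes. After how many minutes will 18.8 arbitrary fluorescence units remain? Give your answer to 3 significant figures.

28.4 minutes

Fraction remaining = 18.8/178 ≈ 0.10562.
n = log₂(178/18.8) = ln(9.4681)/ln 2 ≈ 3.2431 half-lives.
t = n × t½ = 3.2431 × 8.75 ≈ 28.377 minutes.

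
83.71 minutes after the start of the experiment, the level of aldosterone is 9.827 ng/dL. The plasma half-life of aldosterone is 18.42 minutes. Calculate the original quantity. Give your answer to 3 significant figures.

229 ng/dL

Number of half-lives elapsed: n = 83.71/18.42 ≈ 4.5445.
A₀ = A × 2^n = 9.827 × 2^4.5445 = 9.827 × 23.337 ≈ 229.33 ng/dL.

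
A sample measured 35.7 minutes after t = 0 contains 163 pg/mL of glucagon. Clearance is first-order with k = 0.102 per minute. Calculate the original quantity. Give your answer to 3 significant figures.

t½ = ln 2 / k = 0.69315 / 0.102 ≈ 6.7956 minutes.
Number of half-lives elapsed: n = 35.7/6.7956 ≈ 5.2534.
A₀ = A × 2^n = 163 × 2^5.2534 = 163 × 38.145 ≈ 6217.7 pg/mL.

6220 pg/mL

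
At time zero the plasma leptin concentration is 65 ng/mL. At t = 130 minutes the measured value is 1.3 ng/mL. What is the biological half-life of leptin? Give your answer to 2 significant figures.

23 minutes

A/A₀ = 1.3/65 ≈ 0.02.
n = log₂(50) ≈ 5.6439 half-lives elapsed in 130 minutes.
t½ = 130/5.6439 ≈ 23.034 minutes.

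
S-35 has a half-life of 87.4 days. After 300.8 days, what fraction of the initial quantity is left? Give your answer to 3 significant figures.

n = 300.8/87.4 ≈ 3.4416 half-lives.
Fraction remaining = (1/2)^3.4416 ≈ 0.092037.

0.0920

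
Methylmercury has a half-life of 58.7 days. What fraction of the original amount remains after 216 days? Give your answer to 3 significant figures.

0.0780

n = 216/58.7 ≈ 3.6797 half-lives.
Fraction remaining = (1/2)^3.6797 ≈ 0.078035.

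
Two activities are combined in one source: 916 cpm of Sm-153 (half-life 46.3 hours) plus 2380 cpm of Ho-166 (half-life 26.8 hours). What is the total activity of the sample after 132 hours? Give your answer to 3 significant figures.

Sm-153: 916 × (1/2)^(132/46.3) = 916 × (1/2)^2.851 ≈ 126.96 cpm.
Ho-166: 2380 × (1/2)^(132/26.8) = 2380 × (1/2)^4.9254 ≈ 78.323 cpm.
Total = 126.96 + 78.323 ≈ 205.28 cpm.

205 cpm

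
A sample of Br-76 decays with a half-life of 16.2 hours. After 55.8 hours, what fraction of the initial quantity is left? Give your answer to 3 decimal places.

0.092

n = 55.8/16.2 ≈ 3.4444 half-lives.
Fraction remaining = (1/2)^3.4444 ≈ 0.091858.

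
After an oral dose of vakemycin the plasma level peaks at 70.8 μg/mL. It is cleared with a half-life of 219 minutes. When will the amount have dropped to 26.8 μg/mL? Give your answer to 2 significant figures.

310 minutes

Fraction remaining = 26.8/70.8 ≈ 0.37853.
n = log₂(70.8/26.8) = ln(2.6418)/ln 2 ≈ 1.4015 half-lives.
t = n × t½ = 1.4015 × 219 ≈ 306.93 minutes.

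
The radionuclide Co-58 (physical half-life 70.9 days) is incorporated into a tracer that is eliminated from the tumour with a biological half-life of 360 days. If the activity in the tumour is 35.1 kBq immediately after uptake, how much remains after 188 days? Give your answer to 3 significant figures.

3.89 kBq

1/t_eff = 1/t_phys + 1/t_biol = 1/70.9 + 1/360 = 0.016882 per day.
t_eff = 70.9 × 360 / (70.9 + 360) ≈ 59.234 days.
Remaining = 35.1 × (1/2)^(188/59.234) = 35.1 × (1/2)^3.1738 ≈ 3.8894 kBq.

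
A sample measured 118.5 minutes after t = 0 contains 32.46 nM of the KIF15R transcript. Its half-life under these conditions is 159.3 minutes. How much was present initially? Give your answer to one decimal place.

Number of half-lives elapsed: n = 118.5/159.3 ≈ 0.74388.
A₀ = A × 2^n = 32.46 × 2^0.74388 = 32.46 × 1.6747 ≈ 54.36 nM.

54.4 nM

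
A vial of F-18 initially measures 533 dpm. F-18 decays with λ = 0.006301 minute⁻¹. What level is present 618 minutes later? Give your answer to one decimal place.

t½ = ln 2 / λ = 0.69315 / 0.006301 ≈ 110.01 minutes.
Number of half-lives: n = 618/110.01 ≈ 5.6179.
Remaining = 533 × (1/2)^5.6179 = 533 × 0.020363 ≈ 10.854 dpm.

10.9 dpm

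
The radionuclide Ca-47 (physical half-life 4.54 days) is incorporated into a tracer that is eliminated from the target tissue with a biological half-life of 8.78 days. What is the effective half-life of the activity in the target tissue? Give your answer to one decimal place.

1/t_eff = 1/t_phys + 1/t_biol = 1/4.54 + 1/8.78 = 0.33416 per day.
t_eff = 4.54 × 8.78 / (4.54 + 8.78) ≈ 2.9926 days.

3.0 days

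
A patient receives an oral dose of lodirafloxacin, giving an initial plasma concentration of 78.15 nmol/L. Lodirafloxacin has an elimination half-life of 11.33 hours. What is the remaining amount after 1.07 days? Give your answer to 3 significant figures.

16.2 nmol/L

Convert the elapsed time: 1.07 days = 25.68 hours.
Number of half-lives: n = 25.68/11.33 ≈ 2.2665.
Remaining = 78.15 × (1/2)^2.2665 = 78.15 × 0.20783 ≈ 16.242 nmol/L.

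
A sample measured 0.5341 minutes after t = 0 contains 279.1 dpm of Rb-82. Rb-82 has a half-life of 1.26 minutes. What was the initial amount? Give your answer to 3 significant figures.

374 dpm

Number of half-lives elapsed: n = 0.5341/1.26 ≈ 0.42389.
A₀ = A × 2^n = 279.1 × 2^0.42389 = 279.1 × 1.3415 ≈ 374.42 dpm.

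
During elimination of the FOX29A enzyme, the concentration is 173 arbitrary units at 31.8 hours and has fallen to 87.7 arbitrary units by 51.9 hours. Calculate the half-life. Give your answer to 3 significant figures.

20.5 hours

Over Δt = 51.9 − 31.8 = 20.1 hours, the level fell by a factor of 173/87.7 ≈ 1.9726.
n = log₂(1.9726) ≈ 0.98012 half-lives, so t½ = 20.1/0.98012 ≈ 20.508 hours.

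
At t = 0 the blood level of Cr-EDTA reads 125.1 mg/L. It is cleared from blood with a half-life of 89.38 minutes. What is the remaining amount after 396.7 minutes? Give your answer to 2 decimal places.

Number of half-lives: n = 396.7/89.38 ≈ 4.4384.
Remaining = 125.1 × (1/2)^4.4384 = 125.1 × 0.046124 ≈ 5.7701 mg/L.

5.77 mg/L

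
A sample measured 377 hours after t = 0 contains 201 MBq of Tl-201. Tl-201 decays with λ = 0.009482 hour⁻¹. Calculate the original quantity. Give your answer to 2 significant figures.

t½ = ln 2 / λ = 0.69315 / 0.009482 ≈ 73.101 hours.
Number of half-lives elapsed: n = 377/73.101 ≈ 5.1572.
A₀ = A × 2^n = 201 × 2^5.1572 = 201 × 35.684 ≈ 7172.6 MBq.

7200 MBq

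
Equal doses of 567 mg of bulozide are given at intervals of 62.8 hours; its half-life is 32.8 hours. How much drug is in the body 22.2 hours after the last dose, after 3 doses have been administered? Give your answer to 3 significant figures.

474 mg

The 3 doses were given 147.8, 85, 22.2 hours ago.
Total = 567·(1/2)^(147.8/32.8) + 567·(1/2)^(85/32.8) + 567·(1/2)^(22.2/32.8)
      = 24.952 + 94.075 + 354.68 ≈ 473.71 mg.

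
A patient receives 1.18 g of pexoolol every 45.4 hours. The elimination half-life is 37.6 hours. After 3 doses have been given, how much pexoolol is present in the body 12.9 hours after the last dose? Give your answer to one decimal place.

The 3 doses were given 103.7, 58.3, 12.9 hours ago.
Total = 1.18·(1/2)^(103.7/37.6) + 1.18·(1/2)^(58.3/37.6) + 1.18·(1/2)^(12.9/37.6)
      = 0.17444 + 0.40283 + 0.93026 ≈ 1.5075 g.

1.5 g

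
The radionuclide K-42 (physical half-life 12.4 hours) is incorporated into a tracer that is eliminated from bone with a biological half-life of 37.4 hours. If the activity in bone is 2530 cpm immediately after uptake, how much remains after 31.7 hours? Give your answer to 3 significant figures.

1/t_eff = 1/t_phys + 1/t_biol = 1/12.4 + 1/37.4 = 0.10738 per hour.
t_eff = 12.4 × 37.4 / (12.4 + 37.4) ≈ 9.3124 hours.
Remaining = 2530 × (1/2)^(31.7/9.3124) = 2530 × (1/2)^3.404 ≈ 239 cpm.

239 cpm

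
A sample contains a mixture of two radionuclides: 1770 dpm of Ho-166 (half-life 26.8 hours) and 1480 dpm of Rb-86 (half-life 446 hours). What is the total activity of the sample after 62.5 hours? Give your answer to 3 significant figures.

Ho-166: 1770 × (1/2)^(62.5/26.8) = 1770 × (1/2)^2.3321 ≈ 351.52 dpm.
Rb-86: 1480 × (1/2)^(62.5/446) = 1480 × (1/2)^0.14013 ≈ 1343 dpm.
Total = 351.52 + 1343 ≈ 1694.5 dpm.

1690 dpm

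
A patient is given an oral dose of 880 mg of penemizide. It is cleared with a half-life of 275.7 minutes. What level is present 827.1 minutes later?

110 mg

Elapsed time is 3 half-lives (827.1/275.7).
Each half-life halves the amount: 880 × (1/2)^3 = 880/8 = 110 mg.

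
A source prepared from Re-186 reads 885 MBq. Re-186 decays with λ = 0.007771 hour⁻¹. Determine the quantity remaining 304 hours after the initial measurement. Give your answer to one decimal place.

83.4 MBq

t½ = ln 2 / λ = 0.69315 / 0.007771 ≈ 89.197 hours.
Number of half-lives: n = 304/89.197 ≈ 3.4082.
Remaining = 885 × (1/2)^3.4082 = 885 × 0.094195 ≈ 83.363 MBq.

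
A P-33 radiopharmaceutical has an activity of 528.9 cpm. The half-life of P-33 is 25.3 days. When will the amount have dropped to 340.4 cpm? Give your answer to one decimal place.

Fraction remaining = 340.4/528.9 ≈ 0.6436.
n = log₂(528.9/340.4) = ln(1.5538)/ln 2 ≈ 0.63576 half-lives.
t = n × t½ = 0.63576 × 25.3 ≈ 16.085 days.

16.1 days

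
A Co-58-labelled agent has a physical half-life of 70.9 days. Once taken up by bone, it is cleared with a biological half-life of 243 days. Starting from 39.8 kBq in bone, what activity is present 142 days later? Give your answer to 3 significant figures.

1/t_eff = 1/t_phys + 1/t_biol = 1/70.9 + 1/243 = 0.01822 per day.
t_eff = 70.9 × 243 / (70.9 + 243) ≈ 54.886 days.
Remaining = 39.8 × (1/2)^(142/54.886) = 39.8 × (1/2)^2.5872 ≈ 6.6231 kBq.

6.62 kBq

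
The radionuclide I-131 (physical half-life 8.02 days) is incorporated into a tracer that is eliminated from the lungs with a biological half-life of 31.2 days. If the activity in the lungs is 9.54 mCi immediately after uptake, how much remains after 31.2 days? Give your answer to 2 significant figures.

0.32 mCi

1/t_eff = 1/t_phys + 1/t_biol = 1/8.02 + 1/31.2 = 0.15674 per day.
t_eff = 8.02 × 31.2 / (8.02 + 31.2) ≈ 6.38 days.
Remaining = 9.54 × (1/2)^(31.2/6.38) = 9.54 × (1/2)^4.8903 ≈ 0.32168 mCi.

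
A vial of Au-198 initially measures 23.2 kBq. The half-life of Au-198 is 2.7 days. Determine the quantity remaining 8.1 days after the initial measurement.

2.9 kBq

Elapsed time is 3 half-lives (8.1/2.7).
Each half-life halves the amount: 23.2 × (1/2)^3 = 23.2/8 = 2.9 kBq.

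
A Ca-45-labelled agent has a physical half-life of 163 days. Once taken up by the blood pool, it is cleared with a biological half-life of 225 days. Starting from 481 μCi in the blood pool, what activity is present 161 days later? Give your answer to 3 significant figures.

1/t_eff = 1/t_phys + 1/t_biol = 1/163 + 1/225 = 0.010579 per day.
t_eff = 163 × 225 / (163 + 225) ≈ 94.523 days.
Remaining = 481 × (1/2)^(161/94.523) = 481 × (1/2)^1.7033 ≈ 147.71 μCi.

148 μCi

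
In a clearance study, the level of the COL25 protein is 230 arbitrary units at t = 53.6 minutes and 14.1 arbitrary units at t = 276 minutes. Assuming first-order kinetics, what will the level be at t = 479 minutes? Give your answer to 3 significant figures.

Over Δt = 276 − 53.6 = 222.4 minutes, the level fell by a factor of 230/14.1 ≈ 16.312.
n = log₂(16.312) ≈ 4.0279 half-lives, so t½ = 222.4/4.0279 ≈ 55.215 minutes.
From t = 276 to t = 479: 14.1 × (1/2)^((479−276)/55.215) ≈ 1.1028 arbitrary units.

1.10 arbitrary units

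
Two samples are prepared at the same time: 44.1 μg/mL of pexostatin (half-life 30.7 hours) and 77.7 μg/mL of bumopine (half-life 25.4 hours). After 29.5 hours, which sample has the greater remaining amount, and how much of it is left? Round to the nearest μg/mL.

bumopine, 35 μg/mL

pexostatin: 44.1 × (1/2)^0.96091 ≈ 22.656 μg/mL.
bumopine: 77.7 × (1/2)^1.1614 ≈ 34.738 μg/mL.
Bumopine has more remaining, at ≈ 34.738 μg/mL.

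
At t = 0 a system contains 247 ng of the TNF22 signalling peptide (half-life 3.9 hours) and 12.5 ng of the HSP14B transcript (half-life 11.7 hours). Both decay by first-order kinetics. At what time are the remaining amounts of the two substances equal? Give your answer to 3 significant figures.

25.2 hours

Set 247·(1/2)^(t/3.9) = 12.5·(1/2)^(t/11.7).
Taking log₂: log₂(247/12.5) = t·(1/3.9 − 1/11.7).
log₂(19.76) = 4.3045; 1/3.9 − 1/11.7 = 0.17094.
t = 4.3045 / 0.17094 ≈ 25.181 hours.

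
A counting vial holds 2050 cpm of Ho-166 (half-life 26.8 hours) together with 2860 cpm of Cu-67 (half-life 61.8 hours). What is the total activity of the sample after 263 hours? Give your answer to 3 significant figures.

Ho-166: 2050 × (1/2)^(263/26.8) = 2050 × (1/2)^9.8134 ≈ 2.2783 cpm.
Cu-67: 2860 × (1/2)^(263/61.8) = 2860 × (1/2)^4.2557 ≈ 149.72 cpm.
Total = 2.2783 + 149.72 ≈ 152 cpm.

152 cpm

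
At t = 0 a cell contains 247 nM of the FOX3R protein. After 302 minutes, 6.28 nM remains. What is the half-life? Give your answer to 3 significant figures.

A/A₀ = 6.28/247 ≈ 0.025425.
n = log₂(39.331) ≈ 5.2976 half-lives elapsed in 302 minutes.
t½ = 302/5.2976 ≈ 57.007 minutes.

57.0 minutes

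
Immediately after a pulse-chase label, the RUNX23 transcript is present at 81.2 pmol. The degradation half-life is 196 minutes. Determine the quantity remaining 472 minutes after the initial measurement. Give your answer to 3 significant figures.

Number of half-lives: n = 472/196 ≈ 2.4082.
Remaining = 81.2 × (1/2)^2.4082 = 81.2 × 0.1884 ≈ 15.298 pmol.

15.3 pmol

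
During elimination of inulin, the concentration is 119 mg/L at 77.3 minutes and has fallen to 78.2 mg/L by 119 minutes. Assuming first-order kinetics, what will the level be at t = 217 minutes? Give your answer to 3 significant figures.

29.2 mg/L

Over Δt = 119 − 77.3 = 41.7 minutes, the level fell by a factor of 119/78.2 ≈ 1.5217.
n = log₂(1.5217) ≈ 0.60572 half-lives, so t½ = 41.7/0.60572 ≈ 68.844 minutes.
From t = 119 to t = 217: 78.2 × (1/2)^((217−119)/68.844) ≈ 29.153 mg/L.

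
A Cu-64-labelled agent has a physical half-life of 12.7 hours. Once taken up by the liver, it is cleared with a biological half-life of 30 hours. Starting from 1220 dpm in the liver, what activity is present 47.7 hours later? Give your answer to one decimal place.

1/t_eff = 1/t_phys + 1/t_biol = 1/12.7 + 1/30 = 0.11207 per hour.
t_eff = 12.7 × 30 / (12.7 + 30) ≈ 8.9227 hours.
Remaining = 1220 × (1/2)^(47.7/8.9227) = 1220 × (1/2)^5.3459 ≈ 29.997 dpm.

30.0 dpm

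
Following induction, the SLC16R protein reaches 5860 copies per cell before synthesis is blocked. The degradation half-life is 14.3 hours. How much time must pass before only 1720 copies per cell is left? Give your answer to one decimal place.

25.3 hours

Fraction remaining = 1720/5860 ≈ 0.29352.
n = log₂(5860/1720) = ln(3.407)/ln 2 ≈ 1.7685 half-lives.
t = n × t½ = 1.7685 × 14.3 ≈ 25.289 hours.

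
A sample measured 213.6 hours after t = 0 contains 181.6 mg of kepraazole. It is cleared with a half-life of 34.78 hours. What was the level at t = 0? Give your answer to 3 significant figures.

12800 mg

Number of half-lives elapsed: n = 213.6/34.78 ≈ 6.1415.
A₀ = A × 2^n = 181.6 × 2^6.1415 = 181.6 × 70.593 ≈ 12820 mg.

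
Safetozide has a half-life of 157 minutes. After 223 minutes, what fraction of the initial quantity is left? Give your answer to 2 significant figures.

0.37

n = 223/157 ≈ 1.4204 half-lives.
Fraction remaining = (1/2)^1.4204 ≈ 0.37361.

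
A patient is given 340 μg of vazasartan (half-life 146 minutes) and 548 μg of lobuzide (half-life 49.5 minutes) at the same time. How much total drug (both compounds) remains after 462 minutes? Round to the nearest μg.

39 μg

vazasartan: 340 × (1/2)^(462/146) = 340 × (1/2)^3.1644 ≈ 37.923 μg.
lobuzide: 548 × (1/2)^(462/49.5) = 548 × (1/2)^9.3333 ≈ 0.84951 μg.
Total = 37.923 + 0.84951 ≈ 38.773 μg.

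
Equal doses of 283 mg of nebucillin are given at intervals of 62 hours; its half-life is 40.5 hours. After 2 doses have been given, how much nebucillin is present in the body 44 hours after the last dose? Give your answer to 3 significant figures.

The 2 doses were given 106, 44 hours ago.
Total = 283·(1/2)^(106/40.5) + 283·(1/2)^(44/40.5)
      = 46.122 + 133.27 ≈ 179.39 mg.

179 mg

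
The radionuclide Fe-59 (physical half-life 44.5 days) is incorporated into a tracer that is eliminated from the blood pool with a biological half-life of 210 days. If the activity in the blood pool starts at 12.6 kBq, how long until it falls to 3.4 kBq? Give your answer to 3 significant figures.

1/t_eff = 1/t_phys + 1/t_biol = 1/44.5 + 1/210 = 0.027234 per day.
t_eff = 44.5 × 210 / (44.5 + 210) ≈ 36.719 days.
n = log₂(12.6/3.4) ≈ 1.8898; t = 1.8898 × 36.719 ≈ 69.392 days.

69.4 days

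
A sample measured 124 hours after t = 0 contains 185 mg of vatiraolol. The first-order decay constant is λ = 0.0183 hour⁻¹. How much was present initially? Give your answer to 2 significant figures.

1800 mg

t½ = ln 2 / λ = 0.69315 / 0.0183 ≈ 37.877 hours.
Number of half-lives elapsed: n = 124/37.877 ≈ 3.2738.
A₀ = A × 2^n = 185 × 2^3.2738 = 185 × 9.6717 ≈ 1789.3 mg.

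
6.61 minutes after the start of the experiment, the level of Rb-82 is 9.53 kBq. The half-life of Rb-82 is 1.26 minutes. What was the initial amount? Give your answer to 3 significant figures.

Number of half-lives elapsed: n = 6.61/1.26 ≈ 5.246.
A₀ = A × 2^n = 9.53 × 2^5.246 = 9.53 × 37.95 ≈ 361.66 kBq.

362 kBq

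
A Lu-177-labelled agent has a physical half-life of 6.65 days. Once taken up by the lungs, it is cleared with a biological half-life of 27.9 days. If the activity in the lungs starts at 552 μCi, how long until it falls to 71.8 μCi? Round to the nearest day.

1/t_eff = 1/t_phys + 1/t_biol = 1/6.65 + 1/27.9 = 0.18622 per day.
t_eff = 6.65 × 27.9 / (6.65 + 27.9) ≈ 5.37 days.
n = log₂(552/71.8) ≈ 2.9426; t = 2.9426 × 5.37 ≈ 15.802 days.

16 days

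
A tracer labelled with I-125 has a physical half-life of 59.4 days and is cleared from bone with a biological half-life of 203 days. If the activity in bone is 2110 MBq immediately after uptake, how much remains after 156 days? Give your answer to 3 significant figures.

1/t_eff = 1/t_phys + 1/t_biol = 1/59.4 + 1/203 = 0.021761 per day.
t_eff = 59.4 × 203 / (59.4 + 203) ≈ 45.954 days.
Remaining = 2110 × (1/2)^(156/45.954) = 2110 × (1/2)^3.3947 ≈ 200.62 MBq.

201 MBq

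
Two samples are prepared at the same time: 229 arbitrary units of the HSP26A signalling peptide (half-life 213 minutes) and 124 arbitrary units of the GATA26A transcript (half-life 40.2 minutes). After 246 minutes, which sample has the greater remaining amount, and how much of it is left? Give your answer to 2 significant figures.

HSP26A signalling peptide: 229 × (1/2)^1.1549 ≈ 102.84 arbitrary units.
GATA26A transcript: 124 × (1/2)^6.1194 ≈ 1.7836 arbitrary units.
HSP26A signalling peptide has more remaining, at ≈ 102.84 arbitrary units.

HSP26A signalling peptide, 100 arbitrary units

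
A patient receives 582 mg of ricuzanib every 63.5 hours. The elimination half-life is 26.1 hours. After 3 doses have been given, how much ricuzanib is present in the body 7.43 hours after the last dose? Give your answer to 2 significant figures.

The 3 doses were given 134.43, 70.93, 7.43 hours ago.
Total = 582·(1/2)^(134.43/26.1) + 582·(1/2)^(70.93/26.1) + 582·(1/2)^(7.43/26.1)
      = 16.385 + 88.478 + 477.78 ≈ 582.64 mg.

580 mg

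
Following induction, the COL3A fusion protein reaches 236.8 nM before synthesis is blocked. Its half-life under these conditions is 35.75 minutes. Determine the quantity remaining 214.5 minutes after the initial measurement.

Elapsed time is 6 half-lives (214.5/35.75).
Each half-life halves the amount: 236.8 × (1/2)^6 = 236.8/64 = 3.7 nM.

3.7 nM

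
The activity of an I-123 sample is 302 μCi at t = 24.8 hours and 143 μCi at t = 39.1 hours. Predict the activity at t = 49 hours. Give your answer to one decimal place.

Over Δt = 39.1 − 24.8 = 14.3 hours, the level fell by a factor of 302/143 ≈ 2.1119.
n = log₂(2.1119) ≈ 1.0785 half-lives, so t½ = 14.3/1.0785 ≈ 13.259 hours.
From t = 39.1 to t = 49: 143 × (1/2)^((49−39.1)/13.259) ≈ 85.224 μCi.

85.2 μCi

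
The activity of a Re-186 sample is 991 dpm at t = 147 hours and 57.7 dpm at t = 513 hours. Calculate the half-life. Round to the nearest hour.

89 hours

Over Δt = 513 − 147 = 366 hours, the level fell by a factor of 991/57.7 ≈ 17.175.
n = log₂(17.175) ≈ 4.1022 half-lives, so t½ = 366/4.1022 ≈ 89.22 hours.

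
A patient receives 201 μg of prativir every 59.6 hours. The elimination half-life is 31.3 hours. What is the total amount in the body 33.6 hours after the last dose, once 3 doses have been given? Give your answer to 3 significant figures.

The 3 doses were given 152.8, 93.2, 33.6 hours ago.
Total = 201·(1/2)^(152.8/31.3) + 201·(1/2)^(93.2/31.3) + 201·(1/2)^(33.6/31.3)
      = 6.8176 + 25.518 + 95.509 ≈ 127.84 μg.

128 μg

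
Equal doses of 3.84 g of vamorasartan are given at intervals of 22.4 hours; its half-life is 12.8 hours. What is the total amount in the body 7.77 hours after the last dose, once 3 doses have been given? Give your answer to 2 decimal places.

3.49 g

The 3 doses were given 52.57, 30.17, 7.77 hours ago.
Total = 3.84·(1/2)^(52.57/12.8) + 3.84·(1/2)^(30.17/12.8) + 3.84·(1/2)^(7.77/12.8)
      = 0.22284 + 0.74954 + 2.5211 ≈ 3.4935 g.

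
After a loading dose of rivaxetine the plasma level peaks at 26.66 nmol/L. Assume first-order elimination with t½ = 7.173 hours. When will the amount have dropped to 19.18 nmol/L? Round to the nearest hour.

3 hours

Fraction remaining = 19.18/26.66 ≈ 0.71943.
n = log₂(26.66/19.18) = ln(1.39)/ln 2 ≈ 0.47507 half-lives.
t = n × t½ = 0.47507 × 7.173 ≈ 3.4077 hours.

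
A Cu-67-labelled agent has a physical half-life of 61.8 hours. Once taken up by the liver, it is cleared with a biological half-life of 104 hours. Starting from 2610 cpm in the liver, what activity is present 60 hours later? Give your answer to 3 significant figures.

893 cpm

1/t_eff = 1/t_phys + 1/t_biol = 1/61.8 + 1/104 = 0.025797 per hour.
t_eff = 61.8 × 104 / (61.8 + 104) ≈ 38.765 hours.
Remaining = 2610 × (1/2)^(60/38.765) = 2610 × (1/2)^1.5478 ≈ 892.7 cpm.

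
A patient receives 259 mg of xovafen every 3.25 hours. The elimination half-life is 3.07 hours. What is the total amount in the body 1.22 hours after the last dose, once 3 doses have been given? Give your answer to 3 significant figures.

336 mg

The 3 doses were given 7.72, 4.47, 1.22 hours ago.
Total = 259·(1/2)^(7.72/3.07) + 259·(1/2)^(4.47/3.07) + 259·(1/2)^(1.22/3.07)
      = 45.322 + 94.404 + 196.64 ≈ 336.37 mg.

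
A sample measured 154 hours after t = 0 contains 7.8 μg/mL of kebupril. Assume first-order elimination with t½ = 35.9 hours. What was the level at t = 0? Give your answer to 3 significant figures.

Number of half-lives elapsed: n = 154/35.9 ≈ 4.2897.
A₀ = A × 2^n = 7.8 × 2^4.2897 = 7.8 × 19.558 ≈ 152.55 μg/mL.

153 μg/mL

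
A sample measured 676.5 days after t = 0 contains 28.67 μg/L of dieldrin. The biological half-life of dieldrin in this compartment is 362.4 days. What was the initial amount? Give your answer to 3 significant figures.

105 μg/L

Number of half-lives elapsed: n = 676.5/362.4 ≈ 1.8667.
A₀ = A × 2^n = 28.67 × 2^1.8667 = 28.67 × 3.647 ≈ 104.56 μg/L.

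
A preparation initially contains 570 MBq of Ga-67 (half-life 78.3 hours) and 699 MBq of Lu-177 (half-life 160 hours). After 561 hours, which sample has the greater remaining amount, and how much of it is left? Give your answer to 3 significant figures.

Ga-67: 570 × (1/2)^7.1648 ≈ 3.9726 MBq.
Lu-177: 699 × (1/2)^3.5063 ≈ 61.516 MBq.
Lu-177 has more remaining, at ≈ 61.516 MBq.

Lu-177, 61.5 MBq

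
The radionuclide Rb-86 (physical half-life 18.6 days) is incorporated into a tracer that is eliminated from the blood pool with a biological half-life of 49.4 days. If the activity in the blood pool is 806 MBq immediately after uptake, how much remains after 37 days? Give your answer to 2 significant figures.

120 MBq

1/t_eff = 1/t_phys + 1/t_biol = 1/18.6 + 1/49.4 = 0.074006 per day.
t_eff = 18.6 × 49.4 / (18.6 + 49.4) ≈ 13.512 days.
Remaining = 806 × (1/2)^(37/13.512) = 806 × (1/2)^2.7382 ≈ 120.79 MBq.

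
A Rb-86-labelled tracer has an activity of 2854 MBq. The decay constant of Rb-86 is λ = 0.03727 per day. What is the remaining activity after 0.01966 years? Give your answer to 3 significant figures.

t½ = ln 2 / λ = 0.69315 / 0.03727 ≈ 18.598 days.
Convert the elapsed time: 0.01966 years = 7.1759 days.
Number of half-lives: n = 7.1759/18.598 ≈ 0.38584.
Remaining = 2854 × (1/2)^0.38584 = 2854 × 0.76533 ≈ 2184.3 MBq.

2180 MBq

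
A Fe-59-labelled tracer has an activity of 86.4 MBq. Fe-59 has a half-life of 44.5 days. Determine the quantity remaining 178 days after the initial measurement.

5.4 MBq

Elapsed time is 4 half-lives (178/44.5).
Each half-life halves the amount: 86.4 × (1/2)^4 = 86.4/16 = 5.4 MBq.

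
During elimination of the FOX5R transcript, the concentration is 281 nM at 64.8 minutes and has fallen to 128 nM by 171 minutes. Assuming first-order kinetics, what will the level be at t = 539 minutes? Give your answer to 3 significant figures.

8.39 nM

Over Δt = 171 − 64.8 = 106.2 minutes, the level fell by a factor of 281/128 ≈ 2.1953.
n = log₂(2.1953) ≈ 1.1344 half-lives, so t½ = 106.2/1.1344 ≈ 93.616 minutes.
From t = 171 to t = 539: 128 × (1/2)^((539−171)/93.616) ≈ 8.3921 nM.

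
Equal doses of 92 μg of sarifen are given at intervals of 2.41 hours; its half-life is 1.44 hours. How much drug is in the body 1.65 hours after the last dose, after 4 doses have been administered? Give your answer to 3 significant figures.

60.0 μg

The 4 doses were given 8.88, 6.47, 4.06, 1.65 hours ago.
Total = 92·(1/2)^(8.88/1.44) + 92·(1/2)^(6.47/1.44) + 92·(1/2)^(4.06/1.44) + 92·(1/2)^(1.65/1.44)
      = 1.2807 + 4.0855 + 13.033 + 41.577 ≈ 59.977 μg.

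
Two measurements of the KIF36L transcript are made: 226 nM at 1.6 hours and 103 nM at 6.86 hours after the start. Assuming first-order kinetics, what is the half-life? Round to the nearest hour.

5 hours

Over Δt = 6.86 − 1.6 = 5.26 hours, the level fell by a factor of 226/103 ≈ 2.1942.
n = log₂(2.1942) ≈ 1.1337 half-lives, so t½ = 5.26/1.1337 ≈ 4.6398 hours.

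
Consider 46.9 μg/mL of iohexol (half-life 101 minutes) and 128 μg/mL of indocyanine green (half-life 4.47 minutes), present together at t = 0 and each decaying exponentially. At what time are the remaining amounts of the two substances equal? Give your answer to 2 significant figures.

6.8 minutes

Set 46.9·(1/2)^(t/101) = 128·(1/2)^(t/4.47).
Taking log₂: log₂(46.9/128) = t·(1/101 − 1/4.47).
log₂(0.36641) = -1.4485; 1/101 − 1/4.47 = -0.21381.
t = -1.4485 / -0.21381 ≈ 6.7745 minutes.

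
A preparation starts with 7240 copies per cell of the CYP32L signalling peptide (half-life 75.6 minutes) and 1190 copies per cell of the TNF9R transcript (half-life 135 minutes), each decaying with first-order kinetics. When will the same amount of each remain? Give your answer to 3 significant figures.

Set 7240·(1/2)^(t/75.6) = 1190·(1/2)^(t/135).
Taking log₂: log₂(7240/1190) = t·(1/75.6 − 1/135).
log₂(6.084) = 2.605; 1/75.6 − 1/135 = 0.0058201.
t = 2.605 / 0.0058201 ≈ 447.59 minutes.

448 minutes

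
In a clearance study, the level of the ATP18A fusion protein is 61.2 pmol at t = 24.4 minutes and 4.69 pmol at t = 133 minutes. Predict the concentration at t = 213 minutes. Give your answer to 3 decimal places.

Over Δt = 133 − 24.4 = 108.6 minutes, the level fell by a factor of 61.2/4.69 ≈ 13.049.
n = log₂(13.049) ≈ 3.7059 half-lives, so t½ = 108.6/3.7059 ≈ 29.305 minutes.
From t = 133 to t = 213: 4.69 × (1/2)^((213−133)/29.305) ≈ 0.70694 pmol.

0.707 pmol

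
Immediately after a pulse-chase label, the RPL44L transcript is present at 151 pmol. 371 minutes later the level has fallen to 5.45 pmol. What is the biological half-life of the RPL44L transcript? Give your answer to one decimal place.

77.4 minutes

A/A₀ = 5.45/151 ≈ 0.036093.
n = log₂(27.706) ≈ 4.7921 half-lives elapsed in 371 minutes.
t½ = 371/4.7921 ≈ 77.418 minutes.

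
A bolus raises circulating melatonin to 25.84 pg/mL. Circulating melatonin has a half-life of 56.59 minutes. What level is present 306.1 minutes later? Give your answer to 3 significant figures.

Number of half-lives: n = 306.1/56.59 ≈ 5.4091.
Remaining = 25.84 × (1/2)^5.4091 = 25.84 × 0.023534 ≈ 0.60813 pg/mL.

0.608 pg/mL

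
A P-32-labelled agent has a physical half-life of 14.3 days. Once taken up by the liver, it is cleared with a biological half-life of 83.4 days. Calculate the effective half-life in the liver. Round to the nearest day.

1/t_eff = 1/t_phys + 1/t_biol = 1/14.3 + 1/83.4 = 0.08192 per day.
t_eff = 14.3 × 83.4 / (14.3 + 83.4) ≈ 12.207 days.

12 days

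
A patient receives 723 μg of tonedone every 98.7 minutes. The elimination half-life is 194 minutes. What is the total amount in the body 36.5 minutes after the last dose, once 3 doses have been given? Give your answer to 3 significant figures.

The 3 doses were given 233.9, 135.2, 36.5 minutes ago.
Total = 723·(1/2)^(233.9/194) + 723·(1/2)^(135.2/194) + 723·(1/2)^(36.5/194)
      = 313.47 + 446.01 + 634.6 ≈ 1394.1 μg.

1390 μg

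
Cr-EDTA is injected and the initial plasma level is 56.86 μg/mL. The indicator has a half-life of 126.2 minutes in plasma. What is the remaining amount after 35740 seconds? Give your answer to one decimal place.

2.2 μg/mL

Convert the elapsed time: 35740 seconds = 595.667 minutes.
Number of half-lives: n = 595.667/126.2 ≈ 4.72.
Remaining = 56.86 × (1/2)^4.72 = 56.86 × 0.037943 ≈ 2.1574 μg/mL.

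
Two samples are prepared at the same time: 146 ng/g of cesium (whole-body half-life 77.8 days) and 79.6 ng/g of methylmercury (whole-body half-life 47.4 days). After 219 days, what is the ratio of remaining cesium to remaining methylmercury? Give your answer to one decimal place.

6.4

cesium: 146 × (1/2)^(219/77.8) = 146 × (1/2)^2.8149 ≈ 20.748 ng/g.
methylmercury: 79.6 × (1/2)^(219/47.4) = 79.6 × (1/2)^4.6203 ≈ 3.2365 ng/g.
Ratio ≈ 20.748 / 3.2365 ≈ 6.4107.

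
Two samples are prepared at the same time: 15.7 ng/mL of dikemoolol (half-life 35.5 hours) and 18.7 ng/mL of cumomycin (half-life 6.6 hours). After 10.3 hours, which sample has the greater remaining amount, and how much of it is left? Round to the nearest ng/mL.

dikemoolol: 15.7 × (1/2)^0.29014 ≈ 12.84 ng/mL.
cumomycin: 18.7 × (1/2)^1.5606 ≈ 6.3395 ng/mL.
Dikemoolol has more remaining, at ≈ 12.84 ng/mL.

dikemoolol, 13 ng/mL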